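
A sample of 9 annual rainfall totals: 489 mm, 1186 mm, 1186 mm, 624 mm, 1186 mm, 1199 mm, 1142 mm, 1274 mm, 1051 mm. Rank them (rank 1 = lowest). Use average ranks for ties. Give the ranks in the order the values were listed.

Sorted (ascending): 489, 624, 1051, 1142, 1186, 1186, 1186, 1199, 1274
The 3 values of 1186 occupy positions 5–7 → average rank 6.

1, 6, 6, 2, 6, 8, 4, 9, 3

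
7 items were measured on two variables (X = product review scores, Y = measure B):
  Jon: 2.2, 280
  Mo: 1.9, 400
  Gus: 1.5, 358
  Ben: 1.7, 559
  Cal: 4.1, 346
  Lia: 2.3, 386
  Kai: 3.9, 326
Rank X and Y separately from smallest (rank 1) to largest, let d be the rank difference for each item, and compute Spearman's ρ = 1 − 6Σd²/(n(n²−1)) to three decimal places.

-0.500

Ranks of variable 1: 4, 3, 1, 2, 7, 5, 6
Ranks of variable 2: 1, 6, 4, 7, 3, 5, 2
d = r₁ − r₂: 3, -3, -3, -5, 4, 0, 4
d²: 9, 9, 9, 25, 16, 0, 16; Σd² = 84
ρ = 1 − 6·84/(7·48) = 1 − 504/336 = -0.500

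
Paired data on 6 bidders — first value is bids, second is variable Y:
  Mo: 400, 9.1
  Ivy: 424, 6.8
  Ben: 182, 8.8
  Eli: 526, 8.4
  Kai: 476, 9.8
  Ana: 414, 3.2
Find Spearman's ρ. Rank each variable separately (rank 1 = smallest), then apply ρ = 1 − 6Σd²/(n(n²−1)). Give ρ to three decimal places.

-0.029

Ranks of variable 1: 2, 4, 1, 6, 5, 3
Ranks of variable 2: 5, 2, 4, 3, 6, 1
d = r₁ − r₂: -3, 2, -3, 3, -1, 2
d²: 9, 4, 9, 9, 1, 4; Σd² = 36
ρ = 1 − 6·36/(6·35) = 1 − 216/210 = -0.029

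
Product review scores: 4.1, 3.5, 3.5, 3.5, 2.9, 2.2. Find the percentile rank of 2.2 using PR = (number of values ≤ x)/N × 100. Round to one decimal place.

16.7

N = 6.
Strictly below 2.2: 0. Equal to 2.2: 1.
PR = 1/6 × 100 = 16.7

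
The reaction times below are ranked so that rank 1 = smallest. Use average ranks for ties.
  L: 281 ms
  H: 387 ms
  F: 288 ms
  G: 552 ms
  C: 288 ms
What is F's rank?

Sorted (ascending): 281, 288, 288, 387, 552
The 2 values of 288 occupy positions 2–3 → average rank (2+3)/2 = 2.5.
F has value 288 ms → rank 2.5.

2.5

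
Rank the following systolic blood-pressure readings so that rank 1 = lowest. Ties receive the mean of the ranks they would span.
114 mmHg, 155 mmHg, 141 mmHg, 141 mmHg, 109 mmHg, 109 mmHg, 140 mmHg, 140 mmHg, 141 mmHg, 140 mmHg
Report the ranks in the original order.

3, 10, 8, 8, 1.5, 1.5, 5, 5, 8, 5

Sorted (ascending): 109, 109, 114, 140, 140, 140, 141, 141, 141, 155
The 2 values of 109 occupy positions 1–2 → average rank (1+2)/2 = 1.5.
The 3 values of 140 occupy positions 4–6 → average rank 5.
The 3 values of 141 occupy positions 7–9 → average rank 8.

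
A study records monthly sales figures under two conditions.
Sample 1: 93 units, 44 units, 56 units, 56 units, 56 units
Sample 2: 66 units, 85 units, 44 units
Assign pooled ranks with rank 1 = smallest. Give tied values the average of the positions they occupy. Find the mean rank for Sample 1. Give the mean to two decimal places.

Sorted (ascending): 44, 44, 56, 56, 56, 66, 85, 93
The 2 values of 44 occupy positions 1–2 → average rank (1+2)/2 = 1.5.
The 3 values of 56 occupy positions 3–5 → average rank 4.
Sample 1 values → pooled ranks: 93→8, 44→1.5, 56→4, 56→4, 56→4
Mean rank = (8 + 1.5 + 4 + 4 + 4) / 5 = 4.30

4.30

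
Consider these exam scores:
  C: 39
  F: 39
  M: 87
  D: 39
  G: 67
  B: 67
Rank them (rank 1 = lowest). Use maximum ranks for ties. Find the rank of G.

Sorted (ascending): 39, 39, 39, 67, 67, 87
The 3 values of 39 occupy positions 1–3 → each gets rank 3.
The 2 values of 67 occupy positions 4–5 → each gets rank 5.
G has value 67 → rank 5.

5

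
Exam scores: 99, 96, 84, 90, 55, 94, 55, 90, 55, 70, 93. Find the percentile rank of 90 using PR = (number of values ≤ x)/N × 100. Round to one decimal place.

63.6

N = 11.
Strictly below 90: 5. Equal to 90: 2.
PR = 7/11 × 100 = 63.6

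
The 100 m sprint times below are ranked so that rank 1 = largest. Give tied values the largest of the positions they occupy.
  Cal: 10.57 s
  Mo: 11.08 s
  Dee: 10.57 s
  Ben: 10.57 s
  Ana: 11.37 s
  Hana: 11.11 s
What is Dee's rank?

6

Sorted (descending): 11.37, 11.11, 11.08, 10.57, 10.57, 10.57
The 3 values of 10.57 occupy positions 4–6 → each gets rank 6.
Dee has value 10.57 s → rank 6.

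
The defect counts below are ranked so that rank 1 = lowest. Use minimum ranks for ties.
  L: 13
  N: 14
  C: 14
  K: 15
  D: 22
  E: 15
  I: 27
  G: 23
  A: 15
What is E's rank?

Sorted (ascending): 13, 14, 14, 15, 15, 15, 22, 23, 27
The 2 values of 14 occupy positions 2–3 → each gets rank 2.
The 3 values of 15 occupy positions 4–6 → each gets rank 4.
E has value 15 → rank 4.

4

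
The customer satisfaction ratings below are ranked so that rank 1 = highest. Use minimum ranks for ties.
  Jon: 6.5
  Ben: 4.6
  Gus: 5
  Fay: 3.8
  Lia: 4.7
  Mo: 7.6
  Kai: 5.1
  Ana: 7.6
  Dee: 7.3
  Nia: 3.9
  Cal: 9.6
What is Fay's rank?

Sorted (descending): 9.6, 7.6, 7.6, 7.3, 6.5, 5.1, 5, 4.7, 4.6, 3.9, 3.8
The 2 values of 7.6 occupy positions 2–3 → each gets rank 2.
Fay has value 3.8 → rank 11.

11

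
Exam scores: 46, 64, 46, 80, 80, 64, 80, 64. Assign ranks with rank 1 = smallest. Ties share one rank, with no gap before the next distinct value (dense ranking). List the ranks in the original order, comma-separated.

Sorted (ascending): 46, 46, 64, 64, 64, 80, 80, 80
The 2 values of 46 share dense rank 1.
The 3 values of 64 share dense rank 2.
The 3 values of 80 share dense rank 3.

1, 2, 1, 3, 3, 2, 3, 2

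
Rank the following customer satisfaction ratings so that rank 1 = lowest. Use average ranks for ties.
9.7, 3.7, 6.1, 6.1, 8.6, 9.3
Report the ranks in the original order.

Sorted (ascending): 3.7, 6.1, 6.1, 8.6, 9.3, 9.7
The 2 values of 6.1 occupy positions 2–3 → average rank (2+3)/2 = 2.5.

6, 1, 2.5, 2.5, 4, 5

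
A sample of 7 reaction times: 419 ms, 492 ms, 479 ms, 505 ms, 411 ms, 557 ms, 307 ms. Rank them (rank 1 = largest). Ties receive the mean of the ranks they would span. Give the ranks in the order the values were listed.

Sorted (descending): 557, 505, 492, 479, 419, 411, 307
No ties — each value takes its position as its rank.

5, 3, 4, 2, 6, 1, 7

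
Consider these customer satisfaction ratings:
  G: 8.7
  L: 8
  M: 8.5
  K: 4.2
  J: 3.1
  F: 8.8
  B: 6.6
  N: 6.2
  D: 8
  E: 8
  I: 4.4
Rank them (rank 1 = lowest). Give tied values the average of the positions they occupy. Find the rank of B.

Sorted (ascending): 3.1, 4.2, 4.4, 6.2, 6.6, 8, 8, 8, 8.5, 8.7, 8.8
The 3 values of 8 occupy positions 6–8 → average rank 7.
B has value 6.6 → rank 5.

5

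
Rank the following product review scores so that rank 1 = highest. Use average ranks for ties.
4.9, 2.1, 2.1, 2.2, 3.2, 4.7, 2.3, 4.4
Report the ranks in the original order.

1, 7.5, 7.5, 6, 4, 2, 5, 3

Sorted (descending): 4.9, 4.7, 4.4, 3.2, 2.3, 2.2, 2.1, 2.1
The 2 values of 2.1 occupy positions 7–8 → average rank (7+8)/2 = 7.5.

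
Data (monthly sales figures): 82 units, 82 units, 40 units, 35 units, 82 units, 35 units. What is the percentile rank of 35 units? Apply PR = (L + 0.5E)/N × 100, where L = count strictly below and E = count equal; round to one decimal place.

16.7

N = 6.
Strictly below 35: 0. Equal to 35: 2.
PR = (0 + 0.5·2)/6 × 100 = 16.7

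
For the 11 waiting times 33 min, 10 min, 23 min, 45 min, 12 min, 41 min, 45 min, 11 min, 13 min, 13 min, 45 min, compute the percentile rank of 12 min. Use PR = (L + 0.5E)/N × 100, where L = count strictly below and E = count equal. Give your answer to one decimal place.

N = 11.
Strictly below 12: 2. Equal to 12: 1.
PR = (2 + 0.5·1)/11 × 100 = 22.7

22.7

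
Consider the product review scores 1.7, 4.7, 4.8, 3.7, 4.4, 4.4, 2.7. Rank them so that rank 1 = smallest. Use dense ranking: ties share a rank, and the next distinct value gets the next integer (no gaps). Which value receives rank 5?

4.7

Sorted (ascending): 1.7, 2.7, 3.7, 4.4, 4.4, 4.7, 4.8
The 2 values of 4.4 share dense rank 4.
Remaining distinct values take the next consecutive integers.
Rank 5 → value 4.7.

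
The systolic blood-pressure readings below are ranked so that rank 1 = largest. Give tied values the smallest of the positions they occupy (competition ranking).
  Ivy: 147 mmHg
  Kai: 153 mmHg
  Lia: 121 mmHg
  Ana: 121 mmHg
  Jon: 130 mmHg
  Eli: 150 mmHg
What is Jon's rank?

4

Sorted (descending): 153, 150, 147, 130, 121, 121
The 2 values of 121 occupy positions 5–6 → each gets rank 5.
Jon has value 130 mmHg → rank 4.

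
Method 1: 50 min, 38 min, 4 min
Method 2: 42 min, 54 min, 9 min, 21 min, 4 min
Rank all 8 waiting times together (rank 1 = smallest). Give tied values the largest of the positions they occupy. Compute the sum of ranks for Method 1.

14

Sorted (ascending): 4, 4, 9, 21, 38, 42, 50, 54
The 2 values of 4 occupy positions 1–2 → each gets rank 2.
Method 1 values → pooled ranks: 50→7, 38→5, 4→2
Rank sum = 7 + 5 + 2 = 14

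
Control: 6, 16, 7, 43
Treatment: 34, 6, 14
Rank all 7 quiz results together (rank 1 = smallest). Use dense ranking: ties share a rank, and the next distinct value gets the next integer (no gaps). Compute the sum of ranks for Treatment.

9

Sorted (ascending): 6, 6, 7, 14, 16, 34, 43
The 2 values of 6 share dense rank 1.
Remaining distinct values take the next consecutive integers.
Treatment values → pooled ranks: 34→5, 6→1, 14→3
Rank sum = 5 + 1 + 3 = 9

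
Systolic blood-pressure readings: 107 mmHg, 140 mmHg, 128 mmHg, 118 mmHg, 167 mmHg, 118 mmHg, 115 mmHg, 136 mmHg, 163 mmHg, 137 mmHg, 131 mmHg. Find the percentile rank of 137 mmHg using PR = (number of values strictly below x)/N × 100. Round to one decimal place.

N = 11.
Strictly below 137: 7. Equal to 137: 1.
PR = 7/11 × 100 = 63.6

63.6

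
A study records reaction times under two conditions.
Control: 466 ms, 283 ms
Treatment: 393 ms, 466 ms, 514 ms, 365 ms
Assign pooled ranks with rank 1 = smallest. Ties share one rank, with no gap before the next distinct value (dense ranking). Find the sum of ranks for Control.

5

Sorted (ascending): 283, 365, 393, 466, 466, 514
The 2 values of 466 share dense rank 4.
Remaining distinct values take the next consecutive integers.
Control values → pooled ranks: 466→4, 283→1
Rank sum = 4 + 1 = 5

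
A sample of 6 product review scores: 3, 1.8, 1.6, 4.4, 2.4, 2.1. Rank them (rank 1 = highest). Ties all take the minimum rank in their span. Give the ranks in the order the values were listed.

2, 5, 6, 1, 3, 4

Sorted (descending): 4.4, 3, 2.4, 2.1, 1.8, 1.6
No ties — each value takes its position as its rank.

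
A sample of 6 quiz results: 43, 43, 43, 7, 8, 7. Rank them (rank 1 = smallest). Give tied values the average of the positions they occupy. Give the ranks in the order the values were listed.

Sorted (ascending): 7, 7, 8, 43, 43, 43
The 2 values of 7 occupy positions 1–2 → average rank (1+2)/2 = 1.5.
The 3 values of 43 occupy positions 4–6 → average rank 5.

5, 5, 5, 1.5, 3, 1.5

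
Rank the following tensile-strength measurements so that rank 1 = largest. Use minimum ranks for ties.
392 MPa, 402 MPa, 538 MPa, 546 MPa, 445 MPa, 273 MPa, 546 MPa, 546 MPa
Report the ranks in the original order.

7, 6, 4, 1, 5, 8, 1, 1

Sorted (descending): 546, 546, 546, 538, 445, 402, 392, 273
The 3 values of 546 occupy positions 1–3 → each gets rank 1.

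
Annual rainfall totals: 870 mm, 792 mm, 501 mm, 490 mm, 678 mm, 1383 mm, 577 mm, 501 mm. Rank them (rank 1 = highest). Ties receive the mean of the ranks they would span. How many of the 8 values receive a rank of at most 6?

5

Sorted (descending): 1383, 870, 792, 678, 577, 501, 501, 490
The 2 values of 501 occupy positions 6–7 → average rank (6+7)/2 = 6.5.
Ranks ≤ 6: {1, 2, 3, 4, 5} → 5 values.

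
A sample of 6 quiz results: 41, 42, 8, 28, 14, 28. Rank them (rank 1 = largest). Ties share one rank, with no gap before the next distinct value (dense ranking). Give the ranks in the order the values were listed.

2, 1, 5, 3, 4, 3

Sorted (descending): 42, 41, 28, 28, 14, 8
The 2 values of 28 share dense rank 3.
Remaining distinct values take the next consecutive integers.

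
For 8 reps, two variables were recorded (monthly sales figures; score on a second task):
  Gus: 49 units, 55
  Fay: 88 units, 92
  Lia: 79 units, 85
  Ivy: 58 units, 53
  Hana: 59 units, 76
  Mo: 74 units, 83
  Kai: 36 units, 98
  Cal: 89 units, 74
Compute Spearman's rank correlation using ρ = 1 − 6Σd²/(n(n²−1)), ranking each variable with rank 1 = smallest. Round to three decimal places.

Ranks of variable 1: 2, 7, 6, 3, 4, 5, 1, 8
Ranks of variable 2: 2, 7, 6, 1, 4, 5, 8, 3
d = r₁ − r₂: 0, 0, 0, 2, 0, 0, -7, 5
d²: 0, 0, 0, 4, 0, 0, 49, 25; Σd² = 78
ρ = 1 − 6·78/(8·63) = 1 − 468/504 = 0.071

0.071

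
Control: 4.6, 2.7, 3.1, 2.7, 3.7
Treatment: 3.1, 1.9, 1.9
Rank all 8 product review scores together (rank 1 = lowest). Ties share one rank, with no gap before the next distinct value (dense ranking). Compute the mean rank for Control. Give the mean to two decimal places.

Sorted (ascending): 1.9, 1.9, 2.7, 2.7, 3.1, 3.1, 3.7, 4.6
The 2 values of 1.9 share dense rank 1.
The 2 values of 2.7 share dense rank 2.
The 2 values of 3.1 share dense rank 3.
Remaining distinct values take the next consecutive integers.
Control values → pooled ranks: 4.6→5, 2.7→2, 3.1→3, 2.7→2, 3.7→4
Mean rank = (5 + 2 + 3 + 2 + 4) / 5 = 3.20

3.20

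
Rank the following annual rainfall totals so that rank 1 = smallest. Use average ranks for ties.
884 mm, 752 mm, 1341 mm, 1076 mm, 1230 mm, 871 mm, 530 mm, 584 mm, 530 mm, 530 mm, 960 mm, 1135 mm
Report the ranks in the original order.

7, 5, 12, 9, 11, 6, 2, 4, 2, 2, 8, 10

Sorted (ascending): 530, 530, 530, 584, 752, 871, 884, 960, 1076, 1135, 1230, 1341
The 3 values of 530 occupy positions 1–3 → average rank 2.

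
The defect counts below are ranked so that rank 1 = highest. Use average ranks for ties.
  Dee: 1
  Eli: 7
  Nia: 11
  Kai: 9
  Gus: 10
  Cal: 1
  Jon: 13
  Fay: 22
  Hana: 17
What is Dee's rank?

Sorted (descending): 22, 17, 13, 11, 10, 9, 7, 1, 1
The 2 values of 1 occupy positions 8–9 → average rank (8+9)/2 = 8.5.
Dee has value 1 → rank 8.5.

8.5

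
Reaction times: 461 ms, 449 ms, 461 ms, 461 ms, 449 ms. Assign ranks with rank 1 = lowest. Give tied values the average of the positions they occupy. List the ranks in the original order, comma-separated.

4, 1.5, 4, 4, 1.5

Sorted (ascending): 449, 449, 461, 461, 461
The 2 values of 449 occupy positions 1–2 → average rank (1+2)/2 = 1.5.
The 3 values of 461 occupy positions 3–5 → average rank 4.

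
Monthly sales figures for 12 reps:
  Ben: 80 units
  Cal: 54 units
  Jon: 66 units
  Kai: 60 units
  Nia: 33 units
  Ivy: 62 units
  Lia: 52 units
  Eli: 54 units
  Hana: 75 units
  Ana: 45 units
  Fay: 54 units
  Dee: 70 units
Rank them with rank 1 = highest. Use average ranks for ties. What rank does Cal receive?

8

Sorted (descending): 80, 75, 70, 66, 62, 60, 54, 54, 54, 52, 45, 33
The 3 values of 54 occupy positions 7–9 → average rank 8.
Cal has value 54 units → rank 8.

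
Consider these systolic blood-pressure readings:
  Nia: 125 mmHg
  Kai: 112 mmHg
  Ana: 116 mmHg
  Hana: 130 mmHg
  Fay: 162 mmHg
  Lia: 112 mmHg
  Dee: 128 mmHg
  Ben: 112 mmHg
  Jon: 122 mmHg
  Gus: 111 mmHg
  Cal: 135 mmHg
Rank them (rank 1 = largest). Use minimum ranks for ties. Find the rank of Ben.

8

Sorted (descending): 162, 135, 130, 128, 125, 122, 116, 112, 112, 112, 111
The 3 values of 112 occupy positions 8–10 → each gets rank 8.
Ben has value 112 mmHg → rank 8.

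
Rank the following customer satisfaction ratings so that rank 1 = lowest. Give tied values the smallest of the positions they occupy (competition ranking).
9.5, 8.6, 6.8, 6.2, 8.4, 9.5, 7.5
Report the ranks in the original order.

Sorted (ascending): 6.2, 6.8, 7.5, 8.4, 8.6, 9.5, 9.5
The 2 values of 9.5 occupy positions 6–7 → each gets rank 6.

6, 5, 2, 1, 4, 6, 3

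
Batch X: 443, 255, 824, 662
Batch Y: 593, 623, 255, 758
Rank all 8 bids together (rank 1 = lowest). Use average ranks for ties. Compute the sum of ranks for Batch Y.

Sorted (ascending): 255, 255, 443, 593, 623, 662, 758, 824
The 2 values of 255 occupy positions 1–2 → average rank (1+2)/2 = 1.5.
Batch Y values → pooled ranks: 593→4, 623→5, 255→1.5, 758→7
Rank sum = 4 + 5 + 1.5 + 7 = 17.5

17.5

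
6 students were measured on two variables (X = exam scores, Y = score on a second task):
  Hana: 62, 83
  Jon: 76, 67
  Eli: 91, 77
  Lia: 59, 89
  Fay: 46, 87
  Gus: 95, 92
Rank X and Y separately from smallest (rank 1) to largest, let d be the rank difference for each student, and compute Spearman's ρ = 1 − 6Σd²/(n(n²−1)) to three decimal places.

Ranks of variable 1: 3, 4, 5, 2, 1, 6
Ranks of variable 2: 3, 1, 2, 5, 4, 6
d = r₁ − r₂: 0, 3, 3, -3, -3, 0
d²: 0, 9, 9, 9, 9, 0; Σd² = 36
ρ = 1 − 6·36/(6·35) = 1 − 216/210 = -0.029

-0.029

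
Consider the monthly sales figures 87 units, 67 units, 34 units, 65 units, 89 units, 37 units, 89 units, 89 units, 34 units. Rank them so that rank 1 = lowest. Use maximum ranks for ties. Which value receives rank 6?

Sorted (ascending): 34, 34, 37, 65, 67, 87, 89, 89, 89
The 2 values of 34 occupy positions 1–2 → each gets rank 2.
The 3 values of 89 occupy positions 7–9 → each gets rank 9.
Rank 6 → value 87.

87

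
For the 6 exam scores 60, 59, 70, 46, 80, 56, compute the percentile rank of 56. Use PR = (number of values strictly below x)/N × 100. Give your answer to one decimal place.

N = 6.
Strictly below 56: 1. Equal to 56: 1.
PR = 1/6 × 100 = 16.7

16.7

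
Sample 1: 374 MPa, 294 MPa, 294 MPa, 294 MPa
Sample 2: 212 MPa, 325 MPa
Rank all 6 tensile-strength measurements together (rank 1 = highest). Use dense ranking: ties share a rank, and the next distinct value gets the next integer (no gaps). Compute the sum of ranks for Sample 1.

Sorted (descending): 374, 325, 294, 294, 294, 212
The 3 values of 294 share dense rank 3.
Remaining distinct values take the next consecutive integers.
Sample 1 values → pooled ranks: 374→1, 294→3, 294→3, 294→3
Rank sum = 1 + 3 + 3 + 3 = 10

10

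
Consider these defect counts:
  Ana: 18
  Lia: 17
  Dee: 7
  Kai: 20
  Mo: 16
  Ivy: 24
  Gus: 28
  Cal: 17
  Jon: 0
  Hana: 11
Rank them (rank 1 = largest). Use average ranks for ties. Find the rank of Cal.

5.5

Sorted (descending): 28, 24, 20, 18, 17, 17, 16, 11, 7, 0
The 2 values of 17 occupy positions 5–6 → average rank (5+6)/2 = 5.5.
Cal has value 17 → rank 5.5.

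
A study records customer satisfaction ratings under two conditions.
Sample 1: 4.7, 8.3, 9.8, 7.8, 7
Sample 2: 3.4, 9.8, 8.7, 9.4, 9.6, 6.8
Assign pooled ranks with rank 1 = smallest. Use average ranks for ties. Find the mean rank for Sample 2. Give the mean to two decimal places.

Sorted (ascending): 3.4, 4.7, 6.8, 7, 7.8, 8.3, 8.7, 9.4, 9.6, 9.8, 9.8
The 2 values of 9.8 occupy positions 10–11 → average rank (10+11)/2 = 10.5.
Sample 2 values → pooled ranks: 3.4→1, 9.8→10.5, 8.7→7, 9.4→8, 9.6→9, 6.8→3
Mean rank = (1 + 10.5 + 7 + 8 + 9 + 3) / 6 = 6.42

6.42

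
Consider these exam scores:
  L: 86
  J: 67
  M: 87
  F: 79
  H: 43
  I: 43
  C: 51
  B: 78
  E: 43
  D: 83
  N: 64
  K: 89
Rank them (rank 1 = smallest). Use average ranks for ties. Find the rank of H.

2

Sorted (ascending): 43, 43, 43, 51, 64, 67, 78, 79, 83, 86, 87, 89
The 3 values of 43 occupy positions 1–3 → average rank 2.
H has value 43 → rank 2.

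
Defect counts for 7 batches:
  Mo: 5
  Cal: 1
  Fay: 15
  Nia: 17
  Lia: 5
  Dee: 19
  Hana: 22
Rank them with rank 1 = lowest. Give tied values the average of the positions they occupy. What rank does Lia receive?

Sorted (ascending): 1, 5, 5, 15, 17, 19, 22
The 2 values of 5 occupy positions 2–3 → average rank (2+3)/2 = 2.5.
Lia has value 5 → rank 2.5.

2.5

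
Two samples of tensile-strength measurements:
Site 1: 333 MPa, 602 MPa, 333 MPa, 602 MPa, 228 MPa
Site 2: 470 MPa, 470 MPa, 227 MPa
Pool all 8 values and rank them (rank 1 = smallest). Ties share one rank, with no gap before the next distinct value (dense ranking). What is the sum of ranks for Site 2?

9

Sorted (ascending): 227, 228, 333, 333, 470, 470, 602, 602
The 2 values of 333 share dense rank 3.
The 2 values of 470 share dense rank 4.
The 2 values of 602 share dense rank 5.
Remaining distinct values take the next consecutive integers.
Site 2 values → pooled ranks: 470→4, 470→4, 227→1
Rank sum = 4 + 4 + 1 = 9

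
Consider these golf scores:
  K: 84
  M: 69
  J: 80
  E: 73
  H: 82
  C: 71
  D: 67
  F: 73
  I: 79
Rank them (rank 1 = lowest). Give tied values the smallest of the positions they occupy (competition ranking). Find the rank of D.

1

Sorted (ascending): 67, 69, 71, 73, 73, 79, 80, 82, 84
The 2 values of 73 occupy positions 4–5 → each gets rank 4.
D has value 67 → rank 1.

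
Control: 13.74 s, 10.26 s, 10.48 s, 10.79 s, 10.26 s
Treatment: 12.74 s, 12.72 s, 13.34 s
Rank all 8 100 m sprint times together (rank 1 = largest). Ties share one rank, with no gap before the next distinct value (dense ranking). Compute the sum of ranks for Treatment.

Sorted (descending): 13.74, 13.34, 12.74, 12.72, 10.79, 10.48, 10.26, 10.26
The 2 values of 10.26 share dense rank 7.
Remaining distinct values take the next consecutive integers.
Treatment values → pooled ranks: 12.74→3, 12.72→4, 13.34→2
Rank sum = 3 + 4 + 2 = 9

9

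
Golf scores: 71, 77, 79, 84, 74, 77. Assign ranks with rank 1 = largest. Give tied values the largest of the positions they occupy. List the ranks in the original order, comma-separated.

6, 4, 2, 1, 5, 4

Sorted (descending): 84, 79, 77, 77, 74, 71
The 2 values of 77 occupy positions 3–4 → each gets rank 4.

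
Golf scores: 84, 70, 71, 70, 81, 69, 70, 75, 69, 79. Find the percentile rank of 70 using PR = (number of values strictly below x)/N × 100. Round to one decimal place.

20.0

N = 10.
Strictly below 70: 2. Equal to 70: 3.
PR = 2/10 × 100 = 20.0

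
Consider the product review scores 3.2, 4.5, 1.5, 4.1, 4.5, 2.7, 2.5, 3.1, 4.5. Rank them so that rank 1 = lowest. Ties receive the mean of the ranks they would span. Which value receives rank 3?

2.7

Sorted (ascending): 1.5, 2.5, 2.7, 3.1, 3.2, 4.1, 4.5, 4.5, 4.5
The 3 values of 4.5 occupy positions 7–9 → average rank 8.
Rank 3 → value 2.7.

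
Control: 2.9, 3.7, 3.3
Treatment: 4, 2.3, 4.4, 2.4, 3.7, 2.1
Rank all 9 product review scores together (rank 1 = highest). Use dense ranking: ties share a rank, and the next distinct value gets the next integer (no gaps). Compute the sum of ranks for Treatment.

Sorted (descending): 4.4, 4, 3.7, 3.7, 3.3, 2.9, 2.4, 2.3, 2.1
The 2 values of 3.7 share dense rank 3.
Remaining distinct values take the next consecutive integers.
Treatment values → pooled ranks: 4→2, 2.3→7, 4.4→1, 2.4→6, 3.7→3, 2.1→8
Rank sum = 2 + 7 + 1 + 6 + 3 + 8 = 27

27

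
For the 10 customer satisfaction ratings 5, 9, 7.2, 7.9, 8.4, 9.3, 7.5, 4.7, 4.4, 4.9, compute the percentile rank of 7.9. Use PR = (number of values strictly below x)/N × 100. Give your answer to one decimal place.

N = 10.
Strictly below 7.9: 6. Equal to 7.9: 1.
PR = 6/10 × 100 = 60.0

60.0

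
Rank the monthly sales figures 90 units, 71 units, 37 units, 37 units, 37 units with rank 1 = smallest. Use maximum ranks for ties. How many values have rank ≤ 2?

Sorted (ascending): 37, 37, 37, 71, 90
The 3 values of 37 occupy positions 1–3 → each gets rank 3.
Ranks ≤ 2: {} → 0 values.

0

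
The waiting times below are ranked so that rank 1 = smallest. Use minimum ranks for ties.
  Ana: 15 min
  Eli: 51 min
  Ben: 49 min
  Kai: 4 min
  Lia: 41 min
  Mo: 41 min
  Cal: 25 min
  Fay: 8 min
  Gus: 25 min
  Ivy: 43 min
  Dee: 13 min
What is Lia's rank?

Sorted (ascending): 4, 8, 13, 15, 25, 25, 41, 41, 43, 49, 51
The 2 values of 25 occupy positions 5–6 → each gets rank 5.
The 2 values of 41 occupy positions 7–8 → each gets rank 7.
Lia has value 41 min → rank 7.

7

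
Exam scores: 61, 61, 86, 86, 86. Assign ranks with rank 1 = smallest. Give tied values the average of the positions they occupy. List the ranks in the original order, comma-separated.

Sorted (ascending): 61, 61, 86, 86, 86
The 2 values of 61 occupy positions 1–2 → average rank (1+2)/2 = 1.5.
The 3 values of 86 occupy positions 3–5 → average rank 4.

1.5, 1.5, 4, 4, 4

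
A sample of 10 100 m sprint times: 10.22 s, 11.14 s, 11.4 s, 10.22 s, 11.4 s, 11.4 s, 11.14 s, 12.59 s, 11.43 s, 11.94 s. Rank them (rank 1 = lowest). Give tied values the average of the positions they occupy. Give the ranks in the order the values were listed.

Sorted (ascending): 10.22, 10.22, 11.14, 11.14, 11.4, 11.4, 11.4, 11.43, 11.94, 12.59
The 2 values of 10.22 occupy positions 1–2 → average rank (1+2)/2 = 1.5.
The 2 values of 11.14 occupy positions 3–4 → average rank (3+4)/2 = 3.5.
The 3 values of 11.4 occupy positions 5–7 → average rank 6.

1.5, 3.5, 6, 1.5, 6, 6, 3.5, 10, 8, 9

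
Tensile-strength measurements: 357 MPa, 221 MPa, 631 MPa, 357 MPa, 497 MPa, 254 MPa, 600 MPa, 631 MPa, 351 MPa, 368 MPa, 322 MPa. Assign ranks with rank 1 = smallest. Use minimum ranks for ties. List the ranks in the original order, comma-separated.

5, 1, 10, 5, 8, 2, 9, 10, 4, 7, 3

Sorted (ascending): 221, 254, 322, 351, 357, 357, 368, 497, 600, 631, 631
The 2 values of 357 occupy positions 5–6 → each gets rank 5.
The 2 values of 631 occupy positions 10–11 → each gets rank 10.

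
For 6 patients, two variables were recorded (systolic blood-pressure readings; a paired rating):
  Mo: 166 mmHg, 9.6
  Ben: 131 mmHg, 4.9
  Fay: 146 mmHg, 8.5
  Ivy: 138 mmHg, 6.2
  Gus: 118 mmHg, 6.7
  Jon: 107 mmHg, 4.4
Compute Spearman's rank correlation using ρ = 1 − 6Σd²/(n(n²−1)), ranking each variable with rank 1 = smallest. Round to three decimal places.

Ranks of variable 1: 6, 3, 5, 4, 2, 1
Ranks of variable 2: 6, 2, 5, 3, 4, 1
d = r₁ − r₂: 0, 1, 0, 1, -2, 0
d²: 0, 1, 0, 1, 4, 0; Σd² = 6
ρ = 1 − 6·6/(6·35) = 1 − 36/210 = 0.829

0.829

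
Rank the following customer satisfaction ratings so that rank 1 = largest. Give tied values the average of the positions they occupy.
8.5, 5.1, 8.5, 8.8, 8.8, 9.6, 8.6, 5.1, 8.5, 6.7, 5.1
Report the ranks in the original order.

6, 10, 6, 2.5, 2.5, 1, 4, 10, 6, 8, 10

Sorted (descending): 9.6, 8.8, 8.8, 8.6, 8.5, 8.5, 8.5, 6.7, 5.1, 5.1, 5.1
The 2 values of 8.8 occupy positions 2–3 → average rank (2+3)/2 = 2.5.
The 3 values of 8.5 occupy positions 5–7 → average rank 6.
The 3 values of 5.1 occupy positions 9–11 → average rank 10.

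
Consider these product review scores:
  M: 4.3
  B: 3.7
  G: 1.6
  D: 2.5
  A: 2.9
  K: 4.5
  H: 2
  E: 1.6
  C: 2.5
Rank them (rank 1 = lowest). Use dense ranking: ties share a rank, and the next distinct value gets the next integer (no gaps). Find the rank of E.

1

Sorted (ascending): 1.6, 1.6, 2, 2.5, 2.5, 2.9, 3.7, 4.3, 4.5
The 2 values of 1.6 share dense rank 1.
The 2 values of 2.5 share dense rank 3.
Remaining distinct values take the next consecutive integers.
E has value 1.6 → rank 1.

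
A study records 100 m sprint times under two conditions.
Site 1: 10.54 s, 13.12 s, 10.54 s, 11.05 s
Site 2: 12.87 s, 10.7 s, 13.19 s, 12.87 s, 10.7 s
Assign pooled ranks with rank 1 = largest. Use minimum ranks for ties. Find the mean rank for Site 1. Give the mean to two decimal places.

5.75

Sorted (descending): 13.19, 13.12, 12.87, 12.87, 11.05, 10.7, 10.7, 10.54, 10.54
The 2 values of 12.87 occupy positions 3–4 → each gets rank 3.
The 2 values of 10.7 occupy positions 6–7 → each gets rank 6.
The 2 values of 10.54 occupy positions 8–9 → each gets rank 8.
Site 1 values → pooled ranks: 10.54→8, 13.12→2, 10.54→8, 11.05→5
Mean rank = (8 + 2 + 8 + 5) / 4 = 5.75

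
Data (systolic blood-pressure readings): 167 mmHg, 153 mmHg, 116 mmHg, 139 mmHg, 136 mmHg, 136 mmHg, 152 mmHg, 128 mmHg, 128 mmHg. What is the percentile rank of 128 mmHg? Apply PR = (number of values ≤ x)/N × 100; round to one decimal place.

N = 9.
Strictly below 128: 1. Equal to 128: 2.
PR = 3/9 × 100 = 33.3

33.3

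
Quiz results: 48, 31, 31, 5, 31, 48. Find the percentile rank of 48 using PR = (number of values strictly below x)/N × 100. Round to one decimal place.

N = 6.
Strictly below 48: 4. Equal to 48: 2.
PR = 4/6 × 100 = 66.7

66.7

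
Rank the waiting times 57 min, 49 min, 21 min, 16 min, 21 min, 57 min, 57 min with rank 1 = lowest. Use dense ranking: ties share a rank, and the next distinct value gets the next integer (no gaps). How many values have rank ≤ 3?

4

Sorted (ascending): 16, 21, 21, 49, 57, 57, 57
The 2 values of 21 share dense rank 2.
The 3 values of 57 share dense rank 4.
Remaining distinct values take the next consecutive integers.
Ranks ≤ 3: {1, 2, 2, 3} → 4 values.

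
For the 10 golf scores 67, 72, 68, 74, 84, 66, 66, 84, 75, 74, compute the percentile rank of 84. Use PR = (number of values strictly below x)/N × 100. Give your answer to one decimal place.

N = 10.
Strictly below 84: 8. Equal to 84: 2.
PR = 8/10 × 100 = 80.0

80.0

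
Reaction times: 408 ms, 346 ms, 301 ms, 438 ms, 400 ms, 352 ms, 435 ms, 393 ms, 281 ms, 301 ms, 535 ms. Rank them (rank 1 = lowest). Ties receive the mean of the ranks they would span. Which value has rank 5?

352

Sorted (ascending): 281, 301, 301, 346, 352, 393, 400, 408, 435, 438, 535
The 2 values of 301 occupy positions 2–3 → average rank (2+3)/2 = 2.5.
Rank 5 → value 352.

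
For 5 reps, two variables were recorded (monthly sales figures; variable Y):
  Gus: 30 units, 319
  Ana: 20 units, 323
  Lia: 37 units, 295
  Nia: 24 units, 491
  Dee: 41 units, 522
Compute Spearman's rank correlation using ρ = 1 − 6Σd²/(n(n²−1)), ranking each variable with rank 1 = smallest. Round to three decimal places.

0.100

Ranks of variable 1: 3, 1, 4, 2, 5
Ranks of variable 2: 2, 3, 1, 4, 5
d = r₁ − r₂: 1, -2, 3, -2, 0
d²: 1, 4, 9, 4, 0; Σd² = 18
ρ = 1 − 6·18/(5·24) = 1 − 108/120 = 0.100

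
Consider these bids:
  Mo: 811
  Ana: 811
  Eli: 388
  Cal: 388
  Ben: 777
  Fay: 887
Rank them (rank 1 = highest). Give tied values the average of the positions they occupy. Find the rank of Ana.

Sorted (descending): 887, 811, 811, 777, 388, 388
The 2 values of 811 occupy positions 2–3 → average rank (2+3)/2 = 2.5.
The 2 values of 388 occupy positions 5–6 → average rank (5+6)/2 = 5.5.
Ana has value 811 → rank 2.5.

2.5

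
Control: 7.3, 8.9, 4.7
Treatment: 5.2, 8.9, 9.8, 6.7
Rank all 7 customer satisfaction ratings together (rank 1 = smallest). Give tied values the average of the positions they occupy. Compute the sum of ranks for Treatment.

Sorted (ascending): 4.7, 5.2, 6.7, 7.3, 8.9, 8.9, 9.8
The 2 values of 8.9 occupy positions 5–6 → average rank (5+6)/2 = 5.5.
Treatment values → pooled ranks: 5.2→2, 8.9→5.5, 9.8→7, 6.7→3
Rank sum = 2 + 5.5 + 7 + 3 = 17.5

17.5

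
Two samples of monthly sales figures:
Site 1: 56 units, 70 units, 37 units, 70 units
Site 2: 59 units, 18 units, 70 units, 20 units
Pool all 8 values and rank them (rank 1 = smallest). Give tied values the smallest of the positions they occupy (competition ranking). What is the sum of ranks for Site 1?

Sorted (ascending): 18, 20, 37, 56, 59, 70, 70, 70
The 3 values of 70 occupy positions 6–8 → each gets rank 6.
Site 1 values → pooled ranks: 56→4, 70→6, 37→3, 70→6
Rank sum = 4 + 6 + 3 + 6 = 19

19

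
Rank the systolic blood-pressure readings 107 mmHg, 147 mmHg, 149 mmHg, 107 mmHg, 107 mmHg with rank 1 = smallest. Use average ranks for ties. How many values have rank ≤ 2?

Sorted (ascending): 107, 107, 107, 147, 149
The 3 values of 107 occupy positions 1–3 → average rank 2.
Ranks ≤ 2: {2, 2, 2} → 3 values.

3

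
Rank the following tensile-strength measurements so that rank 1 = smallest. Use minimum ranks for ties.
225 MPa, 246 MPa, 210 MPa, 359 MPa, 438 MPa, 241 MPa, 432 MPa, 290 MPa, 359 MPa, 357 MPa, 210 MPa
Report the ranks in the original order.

Sorted (ascending): 210, 210, 225, 241, 246, 290, 357, 359, 359, 432, 438
The 2 values of 210 occupy positions 1–2 → each gets rank 1.
The 2 values of 359 occupy positions 8–9 → each gets rank 8.

3, 5, 1, 8, 11, 4, 10, 6, 8, 7, 1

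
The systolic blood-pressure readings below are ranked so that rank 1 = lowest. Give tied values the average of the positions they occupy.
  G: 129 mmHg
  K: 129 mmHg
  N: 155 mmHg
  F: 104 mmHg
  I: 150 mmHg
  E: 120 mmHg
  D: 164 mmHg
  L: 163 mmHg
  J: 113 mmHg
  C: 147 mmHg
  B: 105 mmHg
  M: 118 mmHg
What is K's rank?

Sorted (ascending): 104, 105, 113, 118, 120, 129, 129, 147, 150, 155, 163, 164
The 2 values of 129 occupy positions 6–7 → average rank (6+7)/2 = 6.5.
K has value 129 mmHg → rank 6.5.

6.5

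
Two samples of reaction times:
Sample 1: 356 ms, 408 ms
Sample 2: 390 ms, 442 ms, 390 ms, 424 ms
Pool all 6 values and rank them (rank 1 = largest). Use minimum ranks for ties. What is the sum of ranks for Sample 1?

9

Sorted (descending): 442, 424, 408, 390, 390, 356
The 2 values of 390 occupy positions 4–5 → each gets rank 4.
Sample 1 values → pooled ranks: 356→6, 408→3
Rank sum = 6 + 3 = 9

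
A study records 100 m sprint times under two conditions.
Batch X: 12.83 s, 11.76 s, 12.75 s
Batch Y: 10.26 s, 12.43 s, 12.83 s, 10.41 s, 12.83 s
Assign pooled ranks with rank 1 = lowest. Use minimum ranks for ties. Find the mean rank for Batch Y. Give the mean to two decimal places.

3.80

Sorted (ascending): 10.26, 10.41, 11.76, 12.43, 12.75, 12.83, 12.83, 12.83
The 3 values of 12.83 occupy positions 6–8 → each gets rank 6.
Batch Y values → pooled ranks: 10.26→1, 12.43→4, 12.83→6, 10.41→2, 12.83→6
Mean rank = (1 + 4 + 6 + 2 + 6) / 5 = 3.80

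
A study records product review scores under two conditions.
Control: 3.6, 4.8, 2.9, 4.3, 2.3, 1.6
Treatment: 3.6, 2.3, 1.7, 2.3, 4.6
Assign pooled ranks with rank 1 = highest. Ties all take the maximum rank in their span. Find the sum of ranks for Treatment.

35

Sorted (descending): 4.8, 4.6, 4.3, 3.6, 3.6, 2.9, 2.3, 2.3, 2.3, 1.7, 1.6
The 2 values of 3.6 occupy positions 4–5 → each gets rank 5.
The 3 values of 2.3 occupy positions 7–9 → each gets rank 9.
Treatment values → pooled ranks: 3.6→5, 2.3→9, 1.7→10, 2.3→9, 4.6→2
Rank sum = 5 + 9 + 10 + 9 + 2 = 35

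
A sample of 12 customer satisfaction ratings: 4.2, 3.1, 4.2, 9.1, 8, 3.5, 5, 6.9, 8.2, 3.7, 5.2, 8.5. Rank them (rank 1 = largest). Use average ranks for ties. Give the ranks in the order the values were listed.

8.5, 12, 8.5, 1, 4, 11, 7, 5, 3, 10, 6, 2

Sorted (descending): 9.1, 8.5, 8.2, 8, 6.9, 5.2, 5, 4.2, 4.2, 3.7, 3.5, 3.1
The 2 values of 4.2 occupy positions 8–9 → average rank (8+9)/2 = 8.5.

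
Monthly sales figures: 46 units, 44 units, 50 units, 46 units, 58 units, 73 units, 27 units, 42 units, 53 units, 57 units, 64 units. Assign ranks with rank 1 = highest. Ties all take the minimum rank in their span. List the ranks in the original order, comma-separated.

Sorted (descending): 73, 64, 58, 57, 53, 50, 46, 46, 44, 42, 27
The 2 values of 46 occupy positions 7–8 → each gets rank 7.

7, 9, 6, 7, 3, 1, 11, 10, 5, 4, 2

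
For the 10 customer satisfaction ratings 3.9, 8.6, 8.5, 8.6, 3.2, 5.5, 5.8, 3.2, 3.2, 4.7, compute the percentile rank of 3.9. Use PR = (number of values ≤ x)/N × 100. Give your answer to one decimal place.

N = 10.
Strictly below 3.9: 3. Equal to 3.9: 1.
PR = 4/10 × 100 = 40.0

40.0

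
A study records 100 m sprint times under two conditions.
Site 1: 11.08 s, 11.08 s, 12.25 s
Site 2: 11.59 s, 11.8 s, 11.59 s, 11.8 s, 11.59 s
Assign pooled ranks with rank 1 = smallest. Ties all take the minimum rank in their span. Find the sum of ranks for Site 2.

Sorted (ascending): 11.08, 11.08, 11.59, 11.59, 11.59, 11.8, 11.8, 12.25
The 2 values of 11.08 occupy positions 1–2 → each gets rank 1.
The 3 values of 11.59 occupy positions 3–5 → each gets rank 3.
The 2 values of 11.8 occupy positions 6–7 → each gets rank 6.
Site 2 values → pooled ranks: 11.59→3, 11.8→6, 11.59→3, 11.8→6, 11.59→3
Rank sum = 3 + 6 + 3 + 6 + 3 = 21

21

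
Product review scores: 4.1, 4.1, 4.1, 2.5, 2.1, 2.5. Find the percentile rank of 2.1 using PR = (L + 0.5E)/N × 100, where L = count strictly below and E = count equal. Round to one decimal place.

N = 6.
Strictly below 2.1: 0. Equal to 2.1: 1.
PR = (0 + 0.5·1)/6 × 100 = 8.3

8.3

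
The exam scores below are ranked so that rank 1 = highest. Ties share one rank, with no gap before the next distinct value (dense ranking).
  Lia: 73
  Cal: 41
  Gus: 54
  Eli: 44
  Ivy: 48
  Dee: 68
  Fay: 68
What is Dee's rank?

2

Sorted (descending): 73, 68, 68, 54, 48, 44, 41
The 2 values of 68 share dense rank 2.
Remaining distinct values take the next consecutive integers.
Dee has value 68 → rank 2.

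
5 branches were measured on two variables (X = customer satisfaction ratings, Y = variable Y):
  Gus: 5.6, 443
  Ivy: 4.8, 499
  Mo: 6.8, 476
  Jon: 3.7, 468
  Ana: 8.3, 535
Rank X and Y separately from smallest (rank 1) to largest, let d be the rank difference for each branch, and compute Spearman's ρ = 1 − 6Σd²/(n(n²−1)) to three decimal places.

Ranks of variable 1: 3, 2, 4, 1, 5
Ranks of variable 2: 1, 4, 3, 2, 5
d = r₁ − r₂: 2, -2, 1, -1, 0
d²: 4, 4, 1, 1, 0; Σd² = 10
ρ = 1 − 6·10/(5·24) = 1 − 60/120 = 0.500

0.500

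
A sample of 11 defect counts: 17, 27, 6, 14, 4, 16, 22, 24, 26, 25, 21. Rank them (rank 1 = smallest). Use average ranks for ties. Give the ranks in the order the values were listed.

Sorted (ascending): 4, 6, 14, 16, 17, 21, 22, 24, 25, 26, 27
No ties — each value takes its position as its rank.

5, 11, 2, 3, 1, 4, 7, 8, 10, 9, 6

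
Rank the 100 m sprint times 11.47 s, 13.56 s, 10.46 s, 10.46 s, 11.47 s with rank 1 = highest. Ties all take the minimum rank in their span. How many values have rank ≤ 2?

Sorted (descending): 13.56, 11.47, 11.47, 10.46, 10.46
The 2 values of 11.47 occupy positions 2–3 → each gets rank 2.
The 2 values of 10.46 occupy positions 4–5 → each gets rank 4.
Ranks ≤ 2: {1, 2, 2} → 3 values.

3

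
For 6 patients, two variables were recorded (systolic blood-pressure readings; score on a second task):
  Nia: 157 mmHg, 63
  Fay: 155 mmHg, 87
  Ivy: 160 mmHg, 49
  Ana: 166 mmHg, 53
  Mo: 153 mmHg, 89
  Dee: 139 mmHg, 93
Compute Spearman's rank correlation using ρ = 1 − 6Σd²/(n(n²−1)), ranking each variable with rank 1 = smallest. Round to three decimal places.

-0.943

Ranks of variable 1: 4, 3, 5, 6, 2, 1
Ranks of variable 2: 3, 4, 1, 2, 5, 6
d = r₁ − r₂: 1, -1, 4, 4, -3, -5
d²: 1, 1, 16, 16, 9, 25; Σd² = 68
ρ = 1 − 6·68/(6·35) = 1 − 408/210 = -0.943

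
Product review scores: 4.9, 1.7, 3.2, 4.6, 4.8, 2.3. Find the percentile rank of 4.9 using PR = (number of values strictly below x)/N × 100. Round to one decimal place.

83.3

N = 6.
Strictly below 4.9: 5. Equal to 4.9: 1.
PR = 5/6 × 100 = 83.3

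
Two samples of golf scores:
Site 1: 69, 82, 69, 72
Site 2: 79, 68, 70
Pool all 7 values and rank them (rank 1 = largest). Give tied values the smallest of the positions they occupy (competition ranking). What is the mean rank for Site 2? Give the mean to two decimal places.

4.33

Sorted (descending): 82, 79, 72, 70, 69, 69, 68
The 2 values of 69 occupy positions 5–6 → each gets rank 5.
Site 2 values → pooled ranks: 79→2, 68→7, 70→4
Mean rank = (2 + 7 + 4) / 3 = 4.33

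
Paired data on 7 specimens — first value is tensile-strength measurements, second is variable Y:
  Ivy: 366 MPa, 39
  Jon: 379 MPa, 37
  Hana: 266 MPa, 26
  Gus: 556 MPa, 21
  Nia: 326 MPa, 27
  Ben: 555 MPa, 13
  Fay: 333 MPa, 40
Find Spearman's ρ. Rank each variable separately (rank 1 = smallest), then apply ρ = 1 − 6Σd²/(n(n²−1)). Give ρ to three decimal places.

Ranks of variable 1: 4, 5, 1, 7, 2, 6, 3
Ranks of variable 2: 6, 5, 3, 2, 4, 1, 7
d = r₁ − r₂: -2, 0, -2, 5, -2, 5, -4
d²: 4, 0, 4, 25, 4, 25, 16; Σd² = 78
ρ = 1 − 6·78/(7·48) = 1 − 468/336 = -0.393

-0.393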